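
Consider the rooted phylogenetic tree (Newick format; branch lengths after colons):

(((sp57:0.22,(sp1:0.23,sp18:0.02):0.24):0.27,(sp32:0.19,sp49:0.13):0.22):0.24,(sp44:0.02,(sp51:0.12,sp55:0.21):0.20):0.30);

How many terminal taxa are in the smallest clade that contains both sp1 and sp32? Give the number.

The MRCA of sp1 and sp32 is the node subtending ((sp57,(sp1,sp18)),(sp32,sp49)).
That clade contains 5 terminal taxa: sp1, sp18, sp32, sp49, sp57.

5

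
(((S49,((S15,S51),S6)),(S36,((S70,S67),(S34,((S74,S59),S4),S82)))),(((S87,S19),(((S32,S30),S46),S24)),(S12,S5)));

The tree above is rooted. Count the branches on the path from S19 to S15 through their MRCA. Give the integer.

9

The MRCA of S19 and S15 is the root of the tree.
From S19 up to that node: 4 branches. From S15 up to the same node: 5 branches. Total: 4 + 5 = 9.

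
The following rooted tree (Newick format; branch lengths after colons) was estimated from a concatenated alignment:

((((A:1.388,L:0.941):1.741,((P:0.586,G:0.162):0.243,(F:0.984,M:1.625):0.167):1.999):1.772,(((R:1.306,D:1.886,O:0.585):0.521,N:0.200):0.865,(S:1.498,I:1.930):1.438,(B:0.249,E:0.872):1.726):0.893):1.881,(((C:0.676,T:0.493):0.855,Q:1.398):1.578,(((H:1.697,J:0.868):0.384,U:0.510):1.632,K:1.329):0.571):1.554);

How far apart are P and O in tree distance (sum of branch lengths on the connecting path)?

The path runs P → … → MRCA → … → O; the MRCA is the node subtending (((A,L),((P,G),(F,M))),(((R,D,O),N),(S,I),(B,E))).
Branch lengths along that path: 0.586 + 0.243 + 1.999 + 1.772 + 0.893 + 0.865 + 0.521 + 0.585 = 7.464.

7.464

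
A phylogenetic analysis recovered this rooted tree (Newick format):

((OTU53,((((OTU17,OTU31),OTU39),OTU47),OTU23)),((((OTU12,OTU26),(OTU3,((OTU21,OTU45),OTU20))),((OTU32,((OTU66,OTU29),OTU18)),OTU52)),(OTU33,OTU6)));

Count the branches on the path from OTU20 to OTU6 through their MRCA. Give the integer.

The MRCA of OTU20 and OTU6 is the node subtending ((((OTU12,OTU26),(OTU3,((OTU21,OTU45),OTU20))),((OTU32,((OTU66,OTU29),OTU18)),OTU52)),(OTU33,OTU6)).
From OTU20 up to that node: 5 branches. From OTU6 up to the same node: 2 branches. Total: 5 + 2 = 7.

7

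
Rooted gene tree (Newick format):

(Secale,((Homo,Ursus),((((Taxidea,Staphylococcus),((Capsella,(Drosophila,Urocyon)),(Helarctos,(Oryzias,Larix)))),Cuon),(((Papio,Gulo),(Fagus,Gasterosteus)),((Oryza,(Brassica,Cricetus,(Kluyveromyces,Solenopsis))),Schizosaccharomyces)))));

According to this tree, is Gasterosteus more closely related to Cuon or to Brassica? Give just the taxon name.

The MRCA of Gasterosteus and Brassica subtends (((Papio,Gulo),(Fagus,Gasterosteus)),((Oryza,(Brassica,Cricetus,(Kluyveromyces,Solenopsis))),Schizosaccharomyces)) (10 taxa).
The MRCA of Gasterosteus and Cuon subtends ((((Taxidea,Staphylococcus),((Capsella,(Drosophila,Urocyon)),(Helarctos,(Oryzias,Larix)))),Cuon),(((Papio,Gulo),(Fagus,Gasterosteus)),((Oryza,(Brassica,Cricetus,(Kluyveromyces,Solenopsis))),Schizosaccharomyces))) (19 taxa).
The first is nested inside the second, so Gasterosteus shares a more recent common ancestor with Brassica.

Brassica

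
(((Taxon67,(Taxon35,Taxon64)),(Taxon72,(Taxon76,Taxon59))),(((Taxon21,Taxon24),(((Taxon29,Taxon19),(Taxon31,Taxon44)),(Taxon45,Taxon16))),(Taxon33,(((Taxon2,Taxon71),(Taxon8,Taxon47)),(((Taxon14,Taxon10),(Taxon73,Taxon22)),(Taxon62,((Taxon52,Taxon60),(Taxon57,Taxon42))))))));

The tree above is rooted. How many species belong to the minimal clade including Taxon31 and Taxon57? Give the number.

22

The MRCA of Taxon31 and Taxon57 is the node subtending (((Taxon21,Taxon24),(((Taxon29,Taxon19),(Taxon31,Taxon44)),(Taxon45,Taxon16))),(Taxon33,(((Taxon2,Taxon71),(Taxon8,Taxon47)),(((Taxon14,Taxon10),(Taxon73,Taxon22)),(Taxon62,((Taxon52,Taxon60),(Taxon57,Taxon42))))))).
That clade contains 22 terminal taxa: Taxon10, Taxon14, Taxon16, Taxon19, Taxon2, Taxon21, Taxon22, Taxon24, Taxon29, Taxon31, Taxon33, Taxon42, Taxon44, Taxon45, Taxon47, Taxon52, Taxon57, Taxon60, Taxon62, Taxon71, Taxon73, Taxon8.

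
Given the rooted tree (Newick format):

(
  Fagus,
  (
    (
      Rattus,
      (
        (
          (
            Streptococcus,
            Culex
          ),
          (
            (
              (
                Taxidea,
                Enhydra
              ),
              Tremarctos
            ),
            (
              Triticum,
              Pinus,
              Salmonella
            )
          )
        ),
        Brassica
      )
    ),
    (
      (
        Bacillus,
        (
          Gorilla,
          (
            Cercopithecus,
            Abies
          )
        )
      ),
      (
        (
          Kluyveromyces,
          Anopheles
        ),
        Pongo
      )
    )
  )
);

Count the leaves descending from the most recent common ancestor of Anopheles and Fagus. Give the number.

The MRCA of Anopheles and Fagus is the root, so the clade is the entire tree.
That clade contains 18 terminal taxa: Abies, Anopheles, Bacillus, Brassica, Cercopithecus, Culex, Enhydra, Fagus, Gorilla, Kluyveromyces, Pinus, Pongo, Rattus, Salmonella, Streptococcus, Taxidea, Tremarctos, Triticum.

18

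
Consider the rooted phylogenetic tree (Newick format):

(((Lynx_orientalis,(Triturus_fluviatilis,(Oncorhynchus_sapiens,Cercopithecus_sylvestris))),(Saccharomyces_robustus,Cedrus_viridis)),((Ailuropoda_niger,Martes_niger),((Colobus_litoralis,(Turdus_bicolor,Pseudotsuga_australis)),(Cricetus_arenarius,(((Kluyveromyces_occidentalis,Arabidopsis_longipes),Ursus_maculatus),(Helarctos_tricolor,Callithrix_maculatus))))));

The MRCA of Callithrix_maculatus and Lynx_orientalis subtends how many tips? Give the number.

The MRCA of Callithrix_maculatus and Lynx_orientalis is the root, so the clade is the entire tree.
That clade contains 17 terminal taxa: Ailuropoda_niger, Arabidopsis_longipes, Callithrix_maculatus, Cedrus_viridis, Cercopithecus_sylvestris, Colobus_litoralis, Cricetus_arenarius, Helarctos_tricolor, Kluyveromyces_occidentalis, Lynx_orientalis, Martes_niger, Oncorhynchus_sapiens, Pseudotsuga_australis, Saccharomyces_robustus, Triturus_fluviatilis, Turdus_bicolor, Ursus_maculatus.

17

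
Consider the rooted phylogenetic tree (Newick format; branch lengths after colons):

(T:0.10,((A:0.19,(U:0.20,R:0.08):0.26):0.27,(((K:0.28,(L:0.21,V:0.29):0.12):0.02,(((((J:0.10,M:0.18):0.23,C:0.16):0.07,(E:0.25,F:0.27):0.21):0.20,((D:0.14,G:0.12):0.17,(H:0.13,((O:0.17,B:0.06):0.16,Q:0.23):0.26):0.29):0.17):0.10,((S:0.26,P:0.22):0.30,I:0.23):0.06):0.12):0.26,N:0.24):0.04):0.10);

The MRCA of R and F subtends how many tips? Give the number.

21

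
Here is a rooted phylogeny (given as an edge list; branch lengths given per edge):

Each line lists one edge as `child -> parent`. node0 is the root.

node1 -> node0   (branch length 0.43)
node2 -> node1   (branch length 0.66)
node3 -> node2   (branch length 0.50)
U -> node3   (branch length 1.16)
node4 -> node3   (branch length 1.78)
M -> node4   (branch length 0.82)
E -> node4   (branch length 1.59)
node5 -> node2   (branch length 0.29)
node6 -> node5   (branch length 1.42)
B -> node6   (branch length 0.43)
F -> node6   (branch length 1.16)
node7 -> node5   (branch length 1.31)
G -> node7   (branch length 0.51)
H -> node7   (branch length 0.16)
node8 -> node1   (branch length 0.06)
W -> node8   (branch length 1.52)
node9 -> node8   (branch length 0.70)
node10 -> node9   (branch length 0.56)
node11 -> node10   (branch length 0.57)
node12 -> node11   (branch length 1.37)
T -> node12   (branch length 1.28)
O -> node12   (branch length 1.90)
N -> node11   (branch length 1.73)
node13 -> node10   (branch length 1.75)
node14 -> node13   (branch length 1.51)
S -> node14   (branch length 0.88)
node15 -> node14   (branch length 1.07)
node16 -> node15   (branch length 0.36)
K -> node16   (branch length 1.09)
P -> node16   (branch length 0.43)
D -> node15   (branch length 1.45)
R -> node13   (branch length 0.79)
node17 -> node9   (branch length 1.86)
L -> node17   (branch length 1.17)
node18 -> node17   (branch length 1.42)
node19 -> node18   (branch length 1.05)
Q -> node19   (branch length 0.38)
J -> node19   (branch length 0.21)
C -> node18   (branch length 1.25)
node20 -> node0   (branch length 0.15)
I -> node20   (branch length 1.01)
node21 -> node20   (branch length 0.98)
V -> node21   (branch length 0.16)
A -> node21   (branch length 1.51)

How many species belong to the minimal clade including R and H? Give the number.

20

The MRCA of R and H is the node subtending (((U,(M,E)),((B,F),(G,H))),(W,((((T,O),N),((S,((K,P),D)),R)),(L,((Q,J),C))))).
That clade contains 20 terminal taxa: B, C, D, E, F, G, H, J, K, L, M, N, O, P, Q, R, S, T, U, W.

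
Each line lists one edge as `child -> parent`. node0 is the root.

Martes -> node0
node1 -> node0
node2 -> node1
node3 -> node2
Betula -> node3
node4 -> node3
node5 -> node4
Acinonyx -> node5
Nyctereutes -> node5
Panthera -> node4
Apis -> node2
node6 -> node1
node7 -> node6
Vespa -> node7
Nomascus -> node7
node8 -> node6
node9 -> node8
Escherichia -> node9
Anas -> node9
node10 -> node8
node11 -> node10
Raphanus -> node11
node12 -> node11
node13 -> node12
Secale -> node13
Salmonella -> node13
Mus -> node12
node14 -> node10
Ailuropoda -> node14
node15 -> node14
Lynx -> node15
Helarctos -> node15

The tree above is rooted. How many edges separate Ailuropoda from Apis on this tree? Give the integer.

7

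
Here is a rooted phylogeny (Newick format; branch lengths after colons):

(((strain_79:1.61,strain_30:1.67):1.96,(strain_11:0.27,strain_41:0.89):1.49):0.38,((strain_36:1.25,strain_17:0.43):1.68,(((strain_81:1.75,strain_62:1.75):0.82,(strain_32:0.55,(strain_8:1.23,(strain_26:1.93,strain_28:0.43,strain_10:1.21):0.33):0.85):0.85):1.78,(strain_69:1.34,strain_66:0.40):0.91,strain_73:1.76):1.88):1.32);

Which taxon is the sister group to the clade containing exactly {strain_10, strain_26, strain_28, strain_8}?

strain_32

The clade containing exactly {strain_10, strain_26, strain_28, strain_8} attaches to the tree at the node subtending (strain_32,(strain_8,(strain_26,strain_28,strain_10))).
The other lineage descending from that same node — the sister group — is the single tip strain_32.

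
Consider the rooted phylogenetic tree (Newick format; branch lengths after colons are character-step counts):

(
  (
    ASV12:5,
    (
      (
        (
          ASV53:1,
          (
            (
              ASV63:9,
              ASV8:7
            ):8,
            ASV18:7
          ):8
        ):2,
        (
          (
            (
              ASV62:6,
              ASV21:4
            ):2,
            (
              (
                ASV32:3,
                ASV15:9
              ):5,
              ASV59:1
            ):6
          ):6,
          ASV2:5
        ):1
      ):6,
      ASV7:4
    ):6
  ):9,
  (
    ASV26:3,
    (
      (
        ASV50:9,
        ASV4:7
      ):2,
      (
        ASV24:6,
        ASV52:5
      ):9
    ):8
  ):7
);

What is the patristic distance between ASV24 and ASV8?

The path runs ASV24 → … → MRCA → … → ASV8; the MRCA is the root of the tree.
Branch lengths along that path: 6 + 9 + 8 + 7 + 9 + 6 + 6 + 2 + 8 + 8 + 7 = 76.

76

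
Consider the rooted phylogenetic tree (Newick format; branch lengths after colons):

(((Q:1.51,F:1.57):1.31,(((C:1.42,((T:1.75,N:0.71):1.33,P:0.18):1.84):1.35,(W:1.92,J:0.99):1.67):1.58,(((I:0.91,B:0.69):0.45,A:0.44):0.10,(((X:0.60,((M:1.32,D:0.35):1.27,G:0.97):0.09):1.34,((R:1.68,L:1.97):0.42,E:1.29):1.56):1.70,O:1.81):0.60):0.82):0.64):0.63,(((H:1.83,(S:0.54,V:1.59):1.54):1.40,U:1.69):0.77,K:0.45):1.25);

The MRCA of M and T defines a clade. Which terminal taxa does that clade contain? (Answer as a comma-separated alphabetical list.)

A, B, C, D, E, G, I, J, L, M, N, O, P, R, T, W, X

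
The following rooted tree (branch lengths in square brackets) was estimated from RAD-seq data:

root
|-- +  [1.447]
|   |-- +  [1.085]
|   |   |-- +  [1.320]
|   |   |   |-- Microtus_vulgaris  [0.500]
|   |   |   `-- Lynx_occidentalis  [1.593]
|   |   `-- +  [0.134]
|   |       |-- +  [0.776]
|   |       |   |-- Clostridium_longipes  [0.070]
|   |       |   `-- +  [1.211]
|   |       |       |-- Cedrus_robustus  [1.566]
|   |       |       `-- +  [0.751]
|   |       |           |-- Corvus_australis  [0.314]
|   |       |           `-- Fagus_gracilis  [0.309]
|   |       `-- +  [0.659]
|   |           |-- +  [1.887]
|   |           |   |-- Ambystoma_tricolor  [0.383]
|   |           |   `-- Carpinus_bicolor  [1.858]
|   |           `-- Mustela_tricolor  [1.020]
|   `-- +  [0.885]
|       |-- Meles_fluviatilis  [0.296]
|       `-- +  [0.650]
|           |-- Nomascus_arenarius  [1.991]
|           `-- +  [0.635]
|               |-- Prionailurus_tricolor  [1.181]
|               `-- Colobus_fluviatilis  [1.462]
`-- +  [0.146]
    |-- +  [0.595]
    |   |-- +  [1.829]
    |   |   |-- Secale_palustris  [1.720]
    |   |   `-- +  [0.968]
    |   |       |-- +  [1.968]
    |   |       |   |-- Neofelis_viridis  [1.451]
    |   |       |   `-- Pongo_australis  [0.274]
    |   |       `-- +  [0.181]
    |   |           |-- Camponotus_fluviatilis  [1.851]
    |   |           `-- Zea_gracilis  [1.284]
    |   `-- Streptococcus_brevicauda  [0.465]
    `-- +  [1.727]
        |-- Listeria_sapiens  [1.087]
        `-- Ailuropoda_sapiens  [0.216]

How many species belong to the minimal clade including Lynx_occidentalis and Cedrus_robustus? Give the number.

The MRCA of Lynx_occidentalis and Cedrus_robustus is the node subtending ((Microtus_vulgaris,Lynx_occidentalis),((Clostridium_longipes,(Cedrus_robustus,(Corvus_australis,Fagus_gracilis))),((Ambystoma_tricolor,Carpinus_bicolor),Mustela_tricolor))).
That clade contains 9 terminal taxa: Ambystoma_tricolor, Carpinus_bicolor, Cedrus_robustus, Clostridium_longipes, Corvus_australis, Fagus_gracilis, Lynx_occidentalis, Microtus_vulgaris, Mustela_tricolor.

9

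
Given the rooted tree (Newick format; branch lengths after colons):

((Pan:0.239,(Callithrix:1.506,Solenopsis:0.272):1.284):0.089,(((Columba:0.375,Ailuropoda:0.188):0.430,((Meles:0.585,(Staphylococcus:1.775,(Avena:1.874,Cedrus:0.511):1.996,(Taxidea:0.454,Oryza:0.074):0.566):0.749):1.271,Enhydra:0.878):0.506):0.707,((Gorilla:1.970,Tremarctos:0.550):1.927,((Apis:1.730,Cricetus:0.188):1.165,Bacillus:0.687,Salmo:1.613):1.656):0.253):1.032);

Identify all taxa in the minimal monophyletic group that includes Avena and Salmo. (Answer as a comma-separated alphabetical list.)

Tracing Avena: it sits inside (Avena,Cedrus).
Tracing Salmo: it sits inside ((Apis,Cricetus),Bacillus,Salmo).
The smallest clade enclosing both is (((Columba,Ailuropoda),((Meles,(Staphylococcus,(Avena,Cedrus),(Taxidea,Oryza))),Enhydra)),((Gorilla,Tremarctos),((Apis,Cricetus),Bacillus,Salmo))); the answer is its 15 terminal taxa in alphabetical order.

Ailuropoda, Apis, Avena, Bacillus, Cedrus, Columba, Cricetus, Enhydra, Gorilla, Meles, Oryza, Salmo, Staphylococcus, Taxidea, Tremarctos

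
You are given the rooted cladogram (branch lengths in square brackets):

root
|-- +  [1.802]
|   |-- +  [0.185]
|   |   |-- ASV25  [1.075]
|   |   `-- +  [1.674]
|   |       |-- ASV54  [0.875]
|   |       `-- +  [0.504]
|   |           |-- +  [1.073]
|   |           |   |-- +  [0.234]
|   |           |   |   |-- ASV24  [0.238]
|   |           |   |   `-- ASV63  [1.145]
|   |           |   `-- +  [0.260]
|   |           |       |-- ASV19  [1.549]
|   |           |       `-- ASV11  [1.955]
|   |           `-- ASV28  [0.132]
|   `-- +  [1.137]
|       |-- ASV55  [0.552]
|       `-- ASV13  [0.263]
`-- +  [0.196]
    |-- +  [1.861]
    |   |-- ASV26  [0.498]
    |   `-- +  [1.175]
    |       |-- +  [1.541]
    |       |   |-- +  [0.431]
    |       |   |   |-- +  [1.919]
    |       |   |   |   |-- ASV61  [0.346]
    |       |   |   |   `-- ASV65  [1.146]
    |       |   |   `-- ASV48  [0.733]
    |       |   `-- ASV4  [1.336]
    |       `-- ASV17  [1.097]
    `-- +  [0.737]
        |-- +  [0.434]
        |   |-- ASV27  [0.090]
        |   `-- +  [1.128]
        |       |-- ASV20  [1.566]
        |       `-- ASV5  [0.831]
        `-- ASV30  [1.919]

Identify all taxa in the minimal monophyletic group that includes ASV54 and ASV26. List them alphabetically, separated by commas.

ASV11, ASV13, ASV17, ASV19, ASV20, ASV24, ASV25, ASV26, ASV27, ASV28, ASV30, ASV4, ASV48, ASV5, ASV54, ASV55, ASV61, ASV63, ASV65

Tracing ASV54: it sits inside (ASV54,(((ASV24,ASV63),(ASV19,ASV11)),ASV28)).
Tracing ASV26: it sits inside (ASV26,((((ASV61,ASV65),ASV48),ASV4),ASV17)).
The smallest clade enclosing both is the whole tree (their MRCA is the root), so the answer is all 19 tips in alphabetical order.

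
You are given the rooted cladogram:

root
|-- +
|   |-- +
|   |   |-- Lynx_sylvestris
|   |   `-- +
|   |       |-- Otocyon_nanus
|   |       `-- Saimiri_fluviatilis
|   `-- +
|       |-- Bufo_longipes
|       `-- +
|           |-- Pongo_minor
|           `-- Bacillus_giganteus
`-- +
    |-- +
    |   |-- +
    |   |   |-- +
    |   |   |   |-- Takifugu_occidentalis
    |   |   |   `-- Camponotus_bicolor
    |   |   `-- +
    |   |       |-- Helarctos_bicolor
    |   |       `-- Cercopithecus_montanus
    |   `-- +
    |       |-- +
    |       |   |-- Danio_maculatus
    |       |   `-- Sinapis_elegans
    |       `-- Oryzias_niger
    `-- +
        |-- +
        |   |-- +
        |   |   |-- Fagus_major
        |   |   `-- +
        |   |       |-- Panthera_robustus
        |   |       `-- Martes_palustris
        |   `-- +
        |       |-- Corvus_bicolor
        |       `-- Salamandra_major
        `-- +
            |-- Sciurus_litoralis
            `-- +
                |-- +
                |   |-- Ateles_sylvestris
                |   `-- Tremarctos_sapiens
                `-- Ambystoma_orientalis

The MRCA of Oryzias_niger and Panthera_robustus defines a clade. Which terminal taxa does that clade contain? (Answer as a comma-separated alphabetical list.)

Ambystoma_orientalis, Ateles_sylvestris, Camponotus_bicolor, Cercopithecus_montanus, Corvus_bicolor, Danio_maculatus, Fagus_major, Helarctos_bicolor, Martes_palustris, Oryzias_niger, Panthera_robustus, Salamandra_major, Sciurus_litoralis, Sinapis_elegans, Takifugu_occidentalis, Tremarctos_sapiens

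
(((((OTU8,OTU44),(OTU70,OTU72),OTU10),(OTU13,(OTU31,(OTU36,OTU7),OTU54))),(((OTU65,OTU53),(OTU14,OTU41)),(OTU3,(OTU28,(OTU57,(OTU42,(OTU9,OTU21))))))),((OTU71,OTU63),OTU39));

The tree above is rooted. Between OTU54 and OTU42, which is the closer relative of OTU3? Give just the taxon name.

The MRCA of OTU3 and OTU42 subtends (OTU3,(OTU28,(OTU57,(OTU42,(OTU9,OTU21))))) (6 taxa).
The MRCA of OTU3 and OTU54 subtends ((((OTU8,OTU44),(OTU70,OTU72),OTU10),(OTU13,(OTU31,(OTU36,OTU7),OTU54))),(((OTU65,OTU53),(OTU14,OTU41)),(OTU3,(OTU28,(OTU57,(OTU42,(OTU9,OTU21))))))) (20 taxa).
The first is nested inside the second, so OTU3 shares a more recent common ancestor with OTU42.

OTU42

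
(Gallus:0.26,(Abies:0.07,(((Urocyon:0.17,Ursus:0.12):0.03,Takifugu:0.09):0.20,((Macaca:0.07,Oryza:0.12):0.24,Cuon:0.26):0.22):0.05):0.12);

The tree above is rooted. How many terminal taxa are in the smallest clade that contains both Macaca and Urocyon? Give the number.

6

The MRCA of Macaca and Urocyon is the node subtending (((Urocyon,Ursus),Takifugu),((Macaca,Oryza),Cuon)).
That clade contains 6 terminal taxa: Cuon, Macaca, Oryza, Takifugu, Urocyon, Ursus.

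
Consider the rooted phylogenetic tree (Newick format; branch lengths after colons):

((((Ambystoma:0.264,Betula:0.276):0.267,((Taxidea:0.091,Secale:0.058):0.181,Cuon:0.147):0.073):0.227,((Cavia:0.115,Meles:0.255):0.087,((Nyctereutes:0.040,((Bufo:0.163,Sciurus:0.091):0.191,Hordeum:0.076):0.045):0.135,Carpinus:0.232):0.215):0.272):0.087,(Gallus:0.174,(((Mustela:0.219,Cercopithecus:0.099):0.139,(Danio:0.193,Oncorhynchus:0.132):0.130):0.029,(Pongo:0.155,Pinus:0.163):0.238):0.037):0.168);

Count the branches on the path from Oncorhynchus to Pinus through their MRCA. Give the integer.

The MRCA of Oncorhynchus and Pinus is the node subtending (((Mustela,Cercopithecus),(Danio,Oncorhynchus)),(Pongo,Pinus)).
From Oncorhynchus up to that node: 3 branches. From Pinus up to the same node: 2 branches. Total: 3 + 2 = 5.

5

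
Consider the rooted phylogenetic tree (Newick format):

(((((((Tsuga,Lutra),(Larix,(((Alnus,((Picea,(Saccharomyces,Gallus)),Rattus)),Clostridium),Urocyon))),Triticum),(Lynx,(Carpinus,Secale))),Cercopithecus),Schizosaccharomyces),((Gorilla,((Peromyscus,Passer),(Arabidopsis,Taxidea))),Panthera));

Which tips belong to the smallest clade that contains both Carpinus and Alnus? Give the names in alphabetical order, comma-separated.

Alnus, Carpinus, Clostridium, Gallus, Larix, Lutra, Lynx, Picea, Rattus, Saccharomyces, Secale, Triticum, Tsuga, Urocyon

Tracing Carpinus: it sits inside (Carpinus,Secale).
Tracing Alnus: it sits inside (Alnus,((Picea,(Saccharomyces,Gallus)),Rattus)).
The smallest clade enclosing both is ((((Tsuga,Lutra),(Larix,(((Alnus,((Picea,(Saccharomyces,Gallus)),Rattus)),Clostridium),Urocyon))),Triticum),(Lynx,(Carpinus,Secale))); the answer is its 14 terminal taxa in alphabetical order.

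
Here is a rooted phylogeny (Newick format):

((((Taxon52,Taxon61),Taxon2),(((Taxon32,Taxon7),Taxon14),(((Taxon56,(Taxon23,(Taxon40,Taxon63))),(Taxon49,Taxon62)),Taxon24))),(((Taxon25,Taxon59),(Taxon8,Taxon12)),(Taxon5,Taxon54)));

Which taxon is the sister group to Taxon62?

Taxon49

Taxon62 attaches to the tree at the node subtending (Taxon49,Taxon62).
The other lineage descending from that same node — the sister group — is the single tip Taxon49.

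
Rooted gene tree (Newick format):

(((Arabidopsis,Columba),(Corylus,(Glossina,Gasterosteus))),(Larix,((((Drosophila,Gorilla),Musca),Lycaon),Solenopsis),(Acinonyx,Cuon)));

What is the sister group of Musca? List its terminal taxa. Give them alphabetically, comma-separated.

Drosophila, Gorilla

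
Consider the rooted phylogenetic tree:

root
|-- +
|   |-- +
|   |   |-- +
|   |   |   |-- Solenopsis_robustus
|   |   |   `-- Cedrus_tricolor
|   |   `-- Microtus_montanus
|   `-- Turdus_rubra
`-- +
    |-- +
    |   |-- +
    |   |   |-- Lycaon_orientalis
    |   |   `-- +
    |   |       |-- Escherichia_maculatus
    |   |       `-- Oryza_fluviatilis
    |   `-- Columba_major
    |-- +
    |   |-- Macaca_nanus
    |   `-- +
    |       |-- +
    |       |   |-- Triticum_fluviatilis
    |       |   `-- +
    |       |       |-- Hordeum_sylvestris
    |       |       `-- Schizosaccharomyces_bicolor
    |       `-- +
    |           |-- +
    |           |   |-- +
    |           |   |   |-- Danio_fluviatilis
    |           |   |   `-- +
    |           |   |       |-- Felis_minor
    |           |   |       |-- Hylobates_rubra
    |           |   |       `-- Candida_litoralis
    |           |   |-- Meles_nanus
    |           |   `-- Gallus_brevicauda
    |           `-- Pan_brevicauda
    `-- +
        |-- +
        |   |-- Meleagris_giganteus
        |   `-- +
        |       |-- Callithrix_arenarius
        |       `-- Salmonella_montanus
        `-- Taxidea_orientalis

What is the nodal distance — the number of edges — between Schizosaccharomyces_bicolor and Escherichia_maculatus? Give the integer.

9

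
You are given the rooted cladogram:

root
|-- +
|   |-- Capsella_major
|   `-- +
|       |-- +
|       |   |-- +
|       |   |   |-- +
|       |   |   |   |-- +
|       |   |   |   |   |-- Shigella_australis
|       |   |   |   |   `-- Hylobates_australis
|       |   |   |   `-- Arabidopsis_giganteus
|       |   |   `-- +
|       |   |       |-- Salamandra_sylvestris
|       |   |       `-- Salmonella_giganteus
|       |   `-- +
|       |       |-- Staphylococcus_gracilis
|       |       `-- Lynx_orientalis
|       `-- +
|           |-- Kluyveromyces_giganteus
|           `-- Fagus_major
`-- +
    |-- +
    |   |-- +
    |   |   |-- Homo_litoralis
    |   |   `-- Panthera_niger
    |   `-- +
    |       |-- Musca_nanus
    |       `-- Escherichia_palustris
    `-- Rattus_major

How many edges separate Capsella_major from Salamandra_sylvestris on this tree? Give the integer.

The MRCA of Capsella_major and Salamandra_sylvestris is the node subtending (Capsella_major,(((((Shigella_australis,Hylobates_australis),Arabidopsis_giganteus),(Salamandra_sylvestris,Salmonella_giganteus)),(Staphylococcus_gracilis,Lynx_orientalis)),(Kluyveromyces_giganteus,Fagus_major))).
From Capsella_major up to that node: 1 branch. From Salamandra_sylvestris up to the same node: 5 branches. Total: 1 + 5 = 6.

6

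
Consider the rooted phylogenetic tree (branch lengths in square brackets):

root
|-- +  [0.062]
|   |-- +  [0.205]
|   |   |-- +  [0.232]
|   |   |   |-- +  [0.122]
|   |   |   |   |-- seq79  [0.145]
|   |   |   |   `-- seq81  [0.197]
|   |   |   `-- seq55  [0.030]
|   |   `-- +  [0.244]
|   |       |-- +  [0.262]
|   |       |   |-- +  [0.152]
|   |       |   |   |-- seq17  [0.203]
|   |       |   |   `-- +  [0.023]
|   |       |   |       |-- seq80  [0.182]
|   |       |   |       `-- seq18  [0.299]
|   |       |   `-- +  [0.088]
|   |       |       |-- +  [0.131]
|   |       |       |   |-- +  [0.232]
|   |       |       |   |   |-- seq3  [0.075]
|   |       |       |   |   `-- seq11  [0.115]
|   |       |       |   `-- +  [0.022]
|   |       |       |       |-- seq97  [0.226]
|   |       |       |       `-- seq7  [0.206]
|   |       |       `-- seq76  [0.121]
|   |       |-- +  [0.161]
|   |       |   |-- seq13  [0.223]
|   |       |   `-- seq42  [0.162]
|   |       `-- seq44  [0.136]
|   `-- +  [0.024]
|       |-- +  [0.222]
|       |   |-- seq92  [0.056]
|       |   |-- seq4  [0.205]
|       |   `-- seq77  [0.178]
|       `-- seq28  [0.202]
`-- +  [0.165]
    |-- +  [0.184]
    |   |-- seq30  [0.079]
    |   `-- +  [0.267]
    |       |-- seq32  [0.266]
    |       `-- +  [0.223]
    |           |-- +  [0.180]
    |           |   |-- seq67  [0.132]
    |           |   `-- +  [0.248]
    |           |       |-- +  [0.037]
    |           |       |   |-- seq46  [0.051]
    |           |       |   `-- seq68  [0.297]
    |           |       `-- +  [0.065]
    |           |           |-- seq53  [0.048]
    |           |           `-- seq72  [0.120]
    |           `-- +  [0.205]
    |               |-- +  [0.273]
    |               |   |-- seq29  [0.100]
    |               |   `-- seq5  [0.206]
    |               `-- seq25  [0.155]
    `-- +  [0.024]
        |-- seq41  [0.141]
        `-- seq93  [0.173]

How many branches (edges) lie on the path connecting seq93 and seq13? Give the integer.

8

The MRCA of seq93 and seq13 is the root of the tree.
From seq93 up to that node: 3 branches. From seq13 up to the same node: 5 branches. Total: 3 + 5 = 8.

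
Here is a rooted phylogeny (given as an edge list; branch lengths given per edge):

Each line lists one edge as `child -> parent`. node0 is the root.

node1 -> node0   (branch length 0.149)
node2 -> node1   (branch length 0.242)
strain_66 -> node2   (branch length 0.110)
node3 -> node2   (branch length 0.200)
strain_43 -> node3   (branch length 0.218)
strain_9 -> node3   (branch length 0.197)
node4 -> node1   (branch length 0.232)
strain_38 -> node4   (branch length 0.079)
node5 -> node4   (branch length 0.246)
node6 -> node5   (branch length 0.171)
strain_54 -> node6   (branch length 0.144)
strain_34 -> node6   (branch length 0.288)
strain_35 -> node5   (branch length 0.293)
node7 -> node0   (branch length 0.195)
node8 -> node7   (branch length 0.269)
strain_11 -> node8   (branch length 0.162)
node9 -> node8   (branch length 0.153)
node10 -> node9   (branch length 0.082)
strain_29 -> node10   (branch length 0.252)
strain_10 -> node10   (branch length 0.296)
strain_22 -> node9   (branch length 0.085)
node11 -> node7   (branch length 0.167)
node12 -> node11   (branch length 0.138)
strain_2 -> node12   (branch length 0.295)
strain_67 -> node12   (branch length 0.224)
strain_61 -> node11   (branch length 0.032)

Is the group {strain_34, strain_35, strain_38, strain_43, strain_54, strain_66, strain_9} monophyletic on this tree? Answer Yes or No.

The most recent common ancestor of these taxa subtends ((strain_66,(strain_43,strain_9)),(strain_38,((strain_54,strain_34),strain_35))).
That clade has exactly 7 tips — every listed taxon and nothing else — so the group is monophyletic.

Yes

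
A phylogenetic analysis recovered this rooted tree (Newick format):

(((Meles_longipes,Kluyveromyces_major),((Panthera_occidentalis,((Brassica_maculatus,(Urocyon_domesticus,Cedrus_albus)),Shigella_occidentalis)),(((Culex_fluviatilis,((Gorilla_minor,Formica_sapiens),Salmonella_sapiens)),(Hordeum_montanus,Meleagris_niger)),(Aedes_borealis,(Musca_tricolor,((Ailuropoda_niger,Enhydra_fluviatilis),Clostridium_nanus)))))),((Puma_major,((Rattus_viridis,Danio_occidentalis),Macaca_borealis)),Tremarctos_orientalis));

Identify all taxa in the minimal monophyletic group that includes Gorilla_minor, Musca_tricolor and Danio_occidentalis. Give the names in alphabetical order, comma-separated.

Tracing Gorilla_minor: it sits inside (Gorilla_minor,Formica_sapiens).
Tracing Musca_tricolor: it sits inside (Musca_tricolor,((Ailuropoda_niger,Enhydra_fluviatilis),Clostridium_nanus)).
Tracing Danio_occidentalis: it sits inside (Rattus_viridis,Danio_occidentalis).
The smallest clade enclosing all 3 is the whole tree (their MRCA is the root), so the answer is all 23 tips in alphabetical order.

Aedes_borealis, Ailuropoda_niger, Brassica_maculatus, Cedrus_albus, Clostridium_nanus, Culex_fluviatilis, Danio_occidentalis, Enhydra_fluviatilis, Formica_sapiens, Gorilla_minor, Hordeum_montanus, Kluyveromyces_major, Macaca_borealis, Meleagris_niger, Meles_longipes, Musca_tricolor, Panthera_occidentalis, Puma_major, Rattus_viridis, Salmonella_sapiens, Shigella_occidentalis, Tremarctos_orientalis, Urocyon_domesticus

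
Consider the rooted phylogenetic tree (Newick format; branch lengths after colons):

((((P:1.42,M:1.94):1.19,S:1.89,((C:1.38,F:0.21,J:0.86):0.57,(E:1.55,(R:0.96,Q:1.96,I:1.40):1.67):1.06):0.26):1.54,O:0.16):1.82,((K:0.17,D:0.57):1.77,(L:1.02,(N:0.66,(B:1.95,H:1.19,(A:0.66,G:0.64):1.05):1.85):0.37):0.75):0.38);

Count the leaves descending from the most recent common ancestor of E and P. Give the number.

10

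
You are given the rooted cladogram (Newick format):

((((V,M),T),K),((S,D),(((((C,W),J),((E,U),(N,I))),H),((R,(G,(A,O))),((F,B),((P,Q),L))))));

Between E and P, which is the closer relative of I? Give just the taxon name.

The MRCA of I and E subtends ((E,U),(N,I)) (4 taxa).
The MRCA of I and P subtends (((((C,W),J),((E,U),(N,I))),H),((R,(G,(A,O))),((F,B),((P,Q),L)))) (17 taxa).
The first is nested inside the second, so I shares a more recent common ancestor with E.

E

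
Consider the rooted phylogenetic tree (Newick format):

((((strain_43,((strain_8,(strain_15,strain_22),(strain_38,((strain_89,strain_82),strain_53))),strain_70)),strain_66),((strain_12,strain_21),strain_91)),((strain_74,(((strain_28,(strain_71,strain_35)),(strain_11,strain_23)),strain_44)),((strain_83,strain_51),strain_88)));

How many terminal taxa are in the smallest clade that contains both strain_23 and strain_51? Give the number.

The MRCA of strain_23 and strain_51 is the node subtending ((strain_74,(((strain_28,(strain_71,strain_35)),(strain_11,strain_23)),strain_44)),((strain_83,strain_51),strain_88)).
That clade contains 10 terminal taxa: strain_11, strain_23, strain_28, strain_35, strain_44, strain_51, strain_71, strain_74, strain_83, strain_88.

10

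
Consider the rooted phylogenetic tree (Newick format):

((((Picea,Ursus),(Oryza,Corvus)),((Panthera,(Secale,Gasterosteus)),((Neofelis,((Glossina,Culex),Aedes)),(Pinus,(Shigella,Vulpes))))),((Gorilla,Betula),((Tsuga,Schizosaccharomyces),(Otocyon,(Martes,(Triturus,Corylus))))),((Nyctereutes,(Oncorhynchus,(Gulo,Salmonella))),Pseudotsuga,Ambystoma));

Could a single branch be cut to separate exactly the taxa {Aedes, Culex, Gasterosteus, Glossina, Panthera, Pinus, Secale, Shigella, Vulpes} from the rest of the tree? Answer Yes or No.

The MRCA of the listed taxa subtends ((Panthera,(Secale,Gasterosteus)),((Neofelis,((Glossina,Culex),Aedes)),(Pinus,(Shigella,Vulpes)))).
That clade also contains Neofelis, which is not in the proposed group, so the group is not monophyletic.

No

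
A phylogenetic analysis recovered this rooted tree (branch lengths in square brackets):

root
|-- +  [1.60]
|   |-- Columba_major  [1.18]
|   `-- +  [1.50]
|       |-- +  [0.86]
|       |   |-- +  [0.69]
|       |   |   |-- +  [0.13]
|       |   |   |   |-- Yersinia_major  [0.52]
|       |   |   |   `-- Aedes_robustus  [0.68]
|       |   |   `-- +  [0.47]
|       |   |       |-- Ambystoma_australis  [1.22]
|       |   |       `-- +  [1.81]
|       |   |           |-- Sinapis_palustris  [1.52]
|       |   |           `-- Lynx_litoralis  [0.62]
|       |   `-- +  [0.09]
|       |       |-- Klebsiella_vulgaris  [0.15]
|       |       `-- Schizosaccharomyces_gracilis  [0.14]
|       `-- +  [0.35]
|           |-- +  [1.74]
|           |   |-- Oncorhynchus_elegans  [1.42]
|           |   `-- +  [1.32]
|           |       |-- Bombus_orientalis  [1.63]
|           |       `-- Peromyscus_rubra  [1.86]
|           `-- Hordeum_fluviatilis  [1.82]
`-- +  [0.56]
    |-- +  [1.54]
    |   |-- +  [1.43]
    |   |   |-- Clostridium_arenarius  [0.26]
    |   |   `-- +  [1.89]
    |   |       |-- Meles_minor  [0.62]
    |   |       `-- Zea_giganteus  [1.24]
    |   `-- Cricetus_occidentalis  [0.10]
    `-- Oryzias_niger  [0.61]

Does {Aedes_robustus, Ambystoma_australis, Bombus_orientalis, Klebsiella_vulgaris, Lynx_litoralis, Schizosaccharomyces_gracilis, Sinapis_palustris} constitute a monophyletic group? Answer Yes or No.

No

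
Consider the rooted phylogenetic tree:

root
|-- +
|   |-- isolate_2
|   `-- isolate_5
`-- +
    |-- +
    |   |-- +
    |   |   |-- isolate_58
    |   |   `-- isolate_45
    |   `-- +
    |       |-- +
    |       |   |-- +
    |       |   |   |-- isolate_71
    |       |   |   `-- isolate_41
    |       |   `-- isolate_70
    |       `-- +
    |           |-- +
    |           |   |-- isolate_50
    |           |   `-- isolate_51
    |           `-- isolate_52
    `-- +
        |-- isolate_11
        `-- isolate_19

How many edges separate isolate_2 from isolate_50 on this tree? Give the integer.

The MRCA of isolate_2 and isolate_50 is the root of the tree.
From isolate_2 up to that node: 2 branches. From isolate_50 up to the same node: 6 branches. Total: 2 + 6 = 8.

8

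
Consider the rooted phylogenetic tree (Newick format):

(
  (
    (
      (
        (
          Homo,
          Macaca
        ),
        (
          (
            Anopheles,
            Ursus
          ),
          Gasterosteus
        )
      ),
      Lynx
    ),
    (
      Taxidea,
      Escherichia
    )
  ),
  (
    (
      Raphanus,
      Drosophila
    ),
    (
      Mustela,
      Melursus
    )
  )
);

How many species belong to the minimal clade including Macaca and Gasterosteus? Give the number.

The MRCA of Macaca and Gasterosteus is the node subtending ((Homo,Macaca),((Anopheles,Ursus),Gasterosteus)).
That clade contains 5 terminal taxa: Anopheles, Gasterosteus, Homo, Macaca, Ursus.

5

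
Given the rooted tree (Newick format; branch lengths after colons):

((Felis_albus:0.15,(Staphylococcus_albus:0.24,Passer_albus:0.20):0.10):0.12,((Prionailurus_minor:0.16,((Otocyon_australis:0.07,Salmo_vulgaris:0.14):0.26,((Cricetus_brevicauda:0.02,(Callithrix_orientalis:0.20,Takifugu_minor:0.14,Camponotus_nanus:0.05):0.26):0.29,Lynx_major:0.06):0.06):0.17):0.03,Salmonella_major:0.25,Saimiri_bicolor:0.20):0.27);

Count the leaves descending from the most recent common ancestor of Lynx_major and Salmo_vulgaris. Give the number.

7

The MRCA of Lynx_major and Salmo_vulgaris is the node subtending ((Otocyon_australis,Salmo_vulgaris),((Cricetus_brevicauda,(Callithrix_orientalis,Takifugu_minor,Camponotus_nanus)),Lynx_major)).
That clade contains 7 terminal taxa: Callithrix_orientalis, Camponotus_nanus, Cricetus_brevicauda, Lynx_major, Otocyon_australis, Salmo_vulgaris, Takifugu_minor.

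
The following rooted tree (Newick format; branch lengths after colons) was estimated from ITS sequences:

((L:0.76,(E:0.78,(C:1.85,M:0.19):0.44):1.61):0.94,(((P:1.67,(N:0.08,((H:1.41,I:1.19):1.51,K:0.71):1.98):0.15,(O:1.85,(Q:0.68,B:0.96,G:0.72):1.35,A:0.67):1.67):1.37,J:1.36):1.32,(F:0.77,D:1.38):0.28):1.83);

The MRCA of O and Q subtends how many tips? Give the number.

The MRCA of O and Q is the node subtending (O,(Q,B,G),A).
That clade contains 5 terminal taxa: A, B, G, O, Q.

5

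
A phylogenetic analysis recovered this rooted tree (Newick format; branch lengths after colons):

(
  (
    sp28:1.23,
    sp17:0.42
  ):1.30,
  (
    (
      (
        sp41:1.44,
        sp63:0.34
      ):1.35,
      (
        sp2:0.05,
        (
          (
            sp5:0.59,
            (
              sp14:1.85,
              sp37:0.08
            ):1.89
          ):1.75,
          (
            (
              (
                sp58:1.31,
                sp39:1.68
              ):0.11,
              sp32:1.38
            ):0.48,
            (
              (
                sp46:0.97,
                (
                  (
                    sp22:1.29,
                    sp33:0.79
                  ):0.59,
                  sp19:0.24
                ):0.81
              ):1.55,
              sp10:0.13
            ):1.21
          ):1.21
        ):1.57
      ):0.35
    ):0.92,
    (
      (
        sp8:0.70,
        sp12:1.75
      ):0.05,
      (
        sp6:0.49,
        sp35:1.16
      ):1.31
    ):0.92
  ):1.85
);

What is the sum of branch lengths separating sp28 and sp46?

12.16

The path runs sp28 → … → MRCA → … → sp46; the MRCA is the root of the tree.
Branch lengths along that path: 1.23 + 1.30 + 1.85 + 0.92 + 0.35 + 1.57 + 1.21 + 1.21 + 1.55 + 0.97 = 12.16.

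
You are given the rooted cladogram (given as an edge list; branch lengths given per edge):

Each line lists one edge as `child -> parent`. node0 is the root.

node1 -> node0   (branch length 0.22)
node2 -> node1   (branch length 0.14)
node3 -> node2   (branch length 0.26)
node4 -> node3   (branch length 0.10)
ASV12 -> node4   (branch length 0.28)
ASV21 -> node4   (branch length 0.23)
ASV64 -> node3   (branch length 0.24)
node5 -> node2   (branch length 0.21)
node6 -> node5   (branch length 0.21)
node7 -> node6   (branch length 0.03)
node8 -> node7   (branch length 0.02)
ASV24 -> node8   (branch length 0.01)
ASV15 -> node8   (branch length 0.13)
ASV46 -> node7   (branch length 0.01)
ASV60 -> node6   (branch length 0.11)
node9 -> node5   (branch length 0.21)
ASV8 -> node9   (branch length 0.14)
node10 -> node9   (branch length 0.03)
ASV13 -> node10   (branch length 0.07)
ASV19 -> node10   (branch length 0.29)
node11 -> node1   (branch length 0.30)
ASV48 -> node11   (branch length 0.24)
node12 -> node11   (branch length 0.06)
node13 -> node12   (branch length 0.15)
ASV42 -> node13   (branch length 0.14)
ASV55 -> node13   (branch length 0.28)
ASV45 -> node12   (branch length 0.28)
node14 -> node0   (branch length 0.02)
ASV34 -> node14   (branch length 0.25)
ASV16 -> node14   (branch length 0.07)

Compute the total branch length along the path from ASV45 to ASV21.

The path runs ASV45 → … → MRCA → … → ASV21; the MRCA is the node subtending ((((ASV12,ASV21),ASV64),((((ASV24,ASV15),ASV46),ASV60),(ASV8,(ASV13,ASV19)))),(ASV48,((ASV42,ASV55),ASV45))).
Branch lengths along that path: 0.28 + 0.06 + 0.30 + 0.14 + 0.26 + 0.10 + 0.23 = 1.37.

1.37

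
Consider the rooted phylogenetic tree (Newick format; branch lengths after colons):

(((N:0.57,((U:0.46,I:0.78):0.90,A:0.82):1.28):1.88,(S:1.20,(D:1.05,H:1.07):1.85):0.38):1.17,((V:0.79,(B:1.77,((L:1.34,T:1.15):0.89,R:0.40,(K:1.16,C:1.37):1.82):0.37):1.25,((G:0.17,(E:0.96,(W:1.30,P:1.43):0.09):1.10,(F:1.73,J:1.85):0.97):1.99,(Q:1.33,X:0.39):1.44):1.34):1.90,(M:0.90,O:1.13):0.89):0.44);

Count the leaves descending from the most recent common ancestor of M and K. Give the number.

The MRCA of M and K is the node subtending ((V,(B,((L,T),R,(K,C))),((G,(E,(W,P)),(F,J)),(Q,X))),(M,O)).
That clade contains 17 terminal taxa: B, C, E, F, G, J, K, L, M, O, P, Q, R, T, V, W, X.

17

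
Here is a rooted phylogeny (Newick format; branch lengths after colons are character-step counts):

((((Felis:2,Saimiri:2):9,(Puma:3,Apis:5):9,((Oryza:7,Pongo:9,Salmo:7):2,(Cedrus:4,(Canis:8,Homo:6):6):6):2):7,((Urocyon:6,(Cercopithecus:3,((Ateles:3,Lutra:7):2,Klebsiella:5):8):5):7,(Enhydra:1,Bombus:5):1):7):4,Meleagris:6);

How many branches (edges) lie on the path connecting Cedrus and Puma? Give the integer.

The MRCA of Cedrus and Puma is the node subtending ((Felis,Saimiri),(Puma,Apis),((Oryza,Pongo,Salmo),(Cedrus,(Canis,Homo)))).
From Cedrus up to that node: 3 branches. From Puma up to the same node: 2 branches. Total: 3 + 2 = 5.

5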